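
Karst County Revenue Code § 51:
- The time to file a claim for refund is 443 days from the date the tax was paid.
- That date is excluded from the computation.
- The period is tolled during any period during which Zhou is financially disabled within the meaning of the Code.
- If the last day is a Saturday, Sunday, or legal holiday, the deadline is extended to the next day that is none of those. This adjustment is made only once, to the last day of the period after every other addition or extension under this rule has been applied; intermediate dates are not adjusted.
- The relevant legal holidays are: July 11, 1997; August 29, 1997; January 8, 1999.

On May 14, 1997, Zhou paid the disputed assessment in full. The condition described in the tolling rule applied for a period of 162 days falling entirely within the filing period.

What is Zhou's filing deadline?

443 days after May 14, 1997 is July 31, 1998.
Tolling adds 162 days: July 31, 1998 + 162 days = January 9, 1999.
January 9, 1999 is Saturday; January 10, 1999 is Sunday. The next qualifying day is January 11, 1999.

January 11, 1999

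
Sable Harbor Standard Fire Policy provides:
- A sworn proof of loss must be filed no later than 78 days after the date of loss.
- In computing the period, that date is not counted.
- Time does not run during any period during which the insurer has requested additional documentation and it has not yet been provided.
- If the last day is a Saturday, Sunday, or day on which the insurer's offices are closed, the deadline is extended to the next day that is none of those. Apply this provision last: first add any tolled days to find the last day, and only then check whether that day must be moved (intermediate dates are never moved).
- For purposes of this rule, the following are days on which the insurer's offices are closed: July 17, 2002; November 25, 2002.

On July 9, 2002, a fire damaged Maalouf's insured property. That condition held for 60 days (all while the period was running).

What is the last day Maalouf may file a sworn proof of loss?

November 26, 2002

78 days after July 9, 2002 is September 25, 2002.
Tolling adds 60 days: September 25, 2002 + 60 days = November 24, 2002.
November 24, 2002 is Sunday; November 25, 2002 is a listed holiday. The next qualifying day is November 26, 2002.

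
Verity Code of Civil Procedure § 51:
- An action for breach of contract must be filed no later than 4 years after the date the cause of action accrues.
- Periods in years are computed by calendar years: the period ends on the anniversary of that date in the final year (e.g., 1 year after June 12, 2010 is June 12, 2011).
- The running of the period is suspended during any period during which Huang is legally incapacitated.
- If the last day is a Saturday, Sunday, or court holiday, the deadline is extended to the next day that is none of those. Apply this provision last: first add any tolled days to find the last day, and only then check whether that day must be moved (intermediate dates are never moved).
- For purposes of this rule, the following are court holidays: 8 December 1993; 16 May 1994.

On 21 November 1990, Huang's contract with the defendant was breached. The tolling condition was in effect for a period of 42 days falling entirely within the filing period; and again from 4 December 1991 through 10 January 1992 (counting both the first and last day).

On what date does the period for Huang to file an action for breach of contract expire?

4 years after 21 November 1990 is November 21, 1994.
Tolling adds 42 days: November 21, 1994 + 42 days = January 2, 1995.
From December 4, 1991 through January 10, 1992 inclusive is 38 days; tolling adds 38 days: January 2, 1995 + 38 days = February 9, 1995.
February 9, 1995 is a Thursday and not a court holiday, so no extension applies.

February 9, 1995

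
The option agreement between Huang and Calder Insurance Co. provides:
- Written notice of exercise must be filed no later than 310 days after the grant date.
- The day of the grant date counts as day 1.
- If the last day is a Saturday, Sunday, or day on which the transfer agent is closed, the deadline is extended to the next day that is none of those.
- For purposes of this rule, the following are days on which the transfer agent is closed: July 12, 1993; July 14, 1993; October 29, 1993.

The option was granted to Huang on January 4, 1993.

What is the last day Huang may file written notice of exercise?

Counting January 4, 1993 as day 1, day 310 is November 9, 1993.
November 9, 1993 is a Tuesday and not a day on which the transfer agent is closed, so no extension applies.

November 9, 1993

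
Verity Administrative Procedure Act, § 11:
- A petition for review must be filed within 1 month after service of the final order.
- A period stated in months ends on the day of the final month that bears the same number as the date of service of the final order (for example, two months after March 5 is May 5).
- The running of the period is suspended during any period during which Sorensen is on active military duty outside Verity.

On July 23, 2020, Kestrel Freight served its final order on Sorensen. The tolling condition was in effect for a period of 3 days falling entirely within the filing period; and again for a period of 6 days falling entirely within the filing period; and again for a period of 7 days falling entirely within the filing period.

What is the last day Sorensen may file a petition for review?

September 8, 2020

1 month after July 23, 2020 is August 23, 2020.
Tolling adds 3 days: August 23, 2020 + 3 days = August 26, 2020.
Tolling adds 6 days: August 26, 2020 + 6 days = September 1, 2020.
Tolling adds 7 days: September 1, 2020 + 7 days = September 8, 2020.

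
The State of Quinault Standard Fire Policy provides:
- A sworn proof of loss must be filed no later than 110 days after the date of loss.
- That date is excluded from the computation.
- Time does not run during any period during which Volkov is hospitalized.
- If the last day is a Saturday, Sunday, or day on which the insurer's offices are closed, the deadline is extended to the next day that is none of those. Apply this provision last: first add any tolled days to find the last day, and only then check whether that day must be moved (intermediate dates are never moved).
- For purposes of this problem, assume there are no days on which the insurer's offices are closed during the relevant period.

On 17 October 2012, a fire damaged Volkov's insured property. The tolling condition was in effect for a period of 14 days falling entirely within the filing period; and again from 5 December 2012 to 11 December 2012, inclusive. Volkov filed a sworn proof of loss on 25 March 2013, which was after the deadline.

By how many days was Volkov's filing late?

110 days after 17 October 2012 is February 4, 2013.
Tolling adds 14 days: February 4, 2013 + 14 days = February 18, 2013.
From December 5, 2012 through December 11, 2012 inclusive is 7 days; tolling adds 7 days: February 18, 2013 + 7 days = February 25, 2013.
February 25, 2013 is a Monday and not a day on which the insurer's offices are closed, so no extension applies.
The deadline is February 25, 2013; from February 25, 2013 to March 25, 2013 is 28 days.

28 days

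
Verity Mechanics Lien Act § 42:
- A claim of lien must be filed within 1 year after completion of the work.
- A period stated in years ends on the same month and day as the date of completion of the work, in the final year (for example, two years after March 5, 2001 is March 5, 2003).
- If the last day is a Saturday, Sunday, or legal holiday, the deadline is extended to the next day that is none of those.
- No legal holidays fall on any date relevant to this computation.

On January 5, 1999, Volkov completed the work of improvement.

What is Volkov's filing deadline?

January 5, 2000

1 year after January 5, 1999 is January 5, 2000.
January 5, 2000 is a Wednesday and not a legal holiday, so no extension applies.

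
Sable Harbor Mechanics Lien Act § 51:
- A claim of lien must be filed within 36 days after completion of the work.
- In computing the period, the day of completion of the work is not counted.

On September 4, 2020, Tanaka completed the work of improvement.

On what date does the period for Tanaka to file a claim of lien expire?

October 10, 2020

36 days after September 4, 2020 is October 10, 2020.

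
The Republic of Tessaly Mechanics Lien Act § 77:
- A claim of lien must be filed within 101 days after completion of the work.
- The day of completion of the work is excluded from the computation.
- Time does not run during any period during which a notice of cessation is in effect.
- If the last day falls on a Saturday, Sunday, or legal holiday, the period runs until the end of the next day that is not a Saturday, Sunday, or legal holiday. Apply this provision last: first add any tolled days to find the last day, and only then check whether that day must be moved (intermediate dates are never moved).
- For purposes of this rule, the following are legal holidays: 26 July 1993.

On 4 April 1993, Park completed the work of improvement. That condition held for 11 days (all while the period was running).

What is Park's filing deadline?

July 27, 1993

101 days after 4 April 1993 is July 14, 1993.
Tolling adds 11 days: July 14, 1993 + 11 days = July 25, 1993.
July 25, 1993 is Sunday; July 26, 1993 is a listed holiday. The next qualifying day is July 27, 1993.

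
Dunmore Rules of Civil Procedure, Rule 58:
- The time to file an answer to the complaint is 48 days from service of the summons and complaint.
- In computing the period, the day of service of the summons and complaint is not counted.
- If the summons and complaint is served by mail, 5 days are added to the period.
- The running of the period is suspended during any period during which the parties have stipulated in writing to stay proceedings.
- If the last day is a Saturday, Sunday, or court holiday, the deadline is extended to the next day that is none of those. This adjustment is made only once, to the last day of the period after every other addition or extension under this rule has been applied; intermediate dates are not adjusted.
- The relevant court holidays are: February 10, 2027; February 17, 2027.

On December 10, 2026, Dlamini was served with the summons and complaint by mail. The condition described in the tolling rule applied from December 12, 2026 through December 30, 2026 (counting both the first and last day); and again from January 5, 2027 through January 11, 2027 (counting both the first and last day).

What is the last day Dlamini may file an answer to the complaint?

48 days after December 10, 2026 is January 27, 2027.
Service was by mail, adding 5 days: January 27, 2027 + 5 days = February 1, 2027.
From December 12, 2026 through December 30, 2026 inclusive is 19 days; tolling adds 19 days: February 1, 2027 + 19 days = February 20, 2027.
From January 5, 2027 through January 11, 2027 inclusive is 7 days; tolling adds 7 days: February 20, 2027 + 7 days = February 27, 2027.
February 27, 2027 is Saturday; February 28, 2027 is Sunday. The next qualifying day is March 1, 2027.

March 1, 2027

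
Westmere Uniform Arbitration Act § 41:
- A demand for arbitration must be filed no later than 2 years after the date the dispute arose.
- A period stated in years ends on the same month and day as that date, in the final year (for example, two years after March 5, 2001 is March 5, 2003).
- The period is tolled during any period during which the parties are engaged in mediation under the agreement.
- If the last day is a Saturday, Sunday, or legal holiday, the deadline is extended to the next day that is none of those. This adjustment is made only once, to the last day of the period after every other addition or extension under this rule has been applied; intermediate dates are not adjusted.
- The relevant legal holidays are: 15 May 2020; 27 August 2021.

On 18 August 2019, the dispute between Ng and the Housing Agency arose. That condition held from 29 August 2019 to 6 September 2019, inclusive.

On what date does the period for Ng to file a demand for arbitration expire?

August 30, 2021

2 years after 18 August 2019 is August 18, 2021.
From August 29, 2019 through September 6, 2019 inclusive is 9 days; tolling adds 9 days: August 18, 2021 + 9 days = August 27, 2021.
August 27, 2021 is a listed holiday; August 28, 2021 is Saturday; August 29, 2021 is Sunday. The next qualifying day is August 30, 2021.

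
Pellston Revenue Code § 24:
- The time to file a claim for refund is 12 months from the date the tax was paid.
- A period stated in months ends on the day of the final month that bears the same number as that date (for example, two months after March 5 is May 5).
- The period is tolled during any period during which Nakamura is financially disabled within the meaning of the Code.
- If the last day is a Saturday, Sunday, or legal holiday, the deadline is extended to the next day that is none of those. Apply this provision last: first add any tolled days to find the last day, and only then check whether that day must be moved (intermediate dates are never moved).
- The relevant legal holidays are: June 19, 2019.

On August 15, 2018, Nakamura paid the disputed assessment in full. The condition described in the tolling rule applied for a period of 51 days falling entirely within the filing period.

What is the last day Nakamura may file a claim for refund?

12 months after August 15, 2018 is August 15, 2019.
Tolling adds 51 days: August 15, 2019 + 51 days = October 5, 2019.
October 5, 2019 is Saturday; October 6, 2019 is Sunday. The next qualifying day is October 7, 2019.

October 7, 2019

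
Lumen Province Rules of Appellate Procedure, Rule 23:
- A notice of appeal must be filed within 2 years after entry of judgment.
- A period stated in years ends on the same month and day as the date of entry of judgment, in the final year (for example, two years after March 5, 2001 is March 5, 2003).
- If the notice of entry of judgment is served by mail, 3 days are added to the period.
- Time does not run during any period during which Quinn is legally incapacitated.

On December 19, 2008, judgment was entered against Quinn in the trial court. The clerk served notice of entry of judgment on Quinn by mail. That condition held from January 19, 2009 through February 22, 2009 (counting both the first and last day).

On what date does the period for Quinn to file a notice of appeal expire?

January 26, 2011

2 years after December 19, 2008 is December 19, 2010.
Service was by mail, adding 3 days: December 19, 2010 + 3 days = December 22, 2010.
From January 19, 2009 through February 22, 2009 inclusive is 35 days; tolling adds 35 days: December 22, 2010 + 35 days = January 26, 2011.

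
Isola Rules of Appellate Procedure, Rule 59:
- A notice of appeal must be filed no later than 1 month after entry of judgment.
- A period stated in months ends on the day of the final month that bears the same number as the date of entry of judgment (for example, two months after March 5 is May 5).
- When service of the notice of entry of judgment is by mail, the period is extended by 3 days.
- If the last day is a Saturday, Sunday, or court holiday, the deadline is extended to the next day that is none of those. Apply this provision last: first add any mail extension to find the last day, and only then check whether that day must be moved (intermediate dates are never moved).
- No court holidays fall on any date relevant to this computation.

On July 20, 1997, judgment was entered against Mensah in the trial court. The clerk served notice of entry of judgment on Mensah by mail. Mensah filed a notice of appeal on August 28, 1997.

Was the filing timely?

1 month after July 20, 1997 is August 20, 1997.
Service was by mail, adding 3 days: August 20, 1997 + 3 days = August 23, 1997.
August 23, 1997 is Saturday; August 24, 1997 is Sunday. The next qualifying day is August 25, 1997.
The deadline is August 25, 1997; the filing on August 28, 1997 is after that date.

No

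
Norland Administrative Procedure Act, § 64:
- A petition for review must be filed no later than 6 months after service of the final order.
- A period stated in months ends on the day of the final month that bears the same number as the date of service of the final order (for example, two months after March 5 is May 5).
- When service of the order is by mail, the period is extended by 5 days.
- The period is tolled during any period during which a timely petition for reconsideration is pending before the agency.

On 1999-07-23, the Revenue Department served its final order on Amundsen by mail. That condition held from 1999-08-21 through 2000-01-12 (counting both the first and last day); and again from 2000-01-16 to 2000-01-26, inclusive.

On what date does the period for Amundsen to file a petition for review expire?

6 months after 1999-07-23 is January 23, 2000.
Service was by mail, adding 5 days: January 23, 2000 + 5 days = January 28, 2000.
From August 21, 1999 through January 12, 2000 inclusive is 145 days; tolling adds 145 days: January 28, 2000 + 145 days = June 21, 2000.
From January 16, 2000 through January 26, 2000 inclusive is 11 days; tolling adds 11 days: June 21, 2000 + 11 days = July 2, 2000.

July 2, 2000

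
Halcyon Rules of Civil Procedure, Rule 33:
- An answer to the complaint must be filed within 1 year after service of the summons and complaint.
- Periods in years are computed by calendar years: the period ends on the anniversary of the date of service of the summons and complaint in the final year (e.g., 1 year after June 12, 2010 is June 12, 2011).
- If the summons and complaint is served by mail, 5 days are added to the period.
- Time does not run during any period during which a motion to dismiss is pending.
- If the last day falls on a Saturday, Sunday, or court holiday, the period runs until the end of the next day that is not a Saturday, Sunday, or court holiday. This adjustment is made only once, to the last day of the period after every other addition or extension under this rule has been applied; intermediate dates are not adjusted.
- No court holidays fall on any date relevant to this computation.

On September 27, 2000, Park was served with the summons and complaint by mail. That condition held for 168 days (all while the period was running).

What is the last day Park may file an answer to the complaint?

March 19, 2002

1 year after September 27, 2000 is September 27, 2001.
Service was by mail, adding 5 days: September 27, 2001 + 5 days = October 2, 2001.
Tolling adds 168 days: October 2, 2001 + 168 days = March 19, 2002.
March 19, 2002 is a Tuesday and not a court holiday, so no extension applies.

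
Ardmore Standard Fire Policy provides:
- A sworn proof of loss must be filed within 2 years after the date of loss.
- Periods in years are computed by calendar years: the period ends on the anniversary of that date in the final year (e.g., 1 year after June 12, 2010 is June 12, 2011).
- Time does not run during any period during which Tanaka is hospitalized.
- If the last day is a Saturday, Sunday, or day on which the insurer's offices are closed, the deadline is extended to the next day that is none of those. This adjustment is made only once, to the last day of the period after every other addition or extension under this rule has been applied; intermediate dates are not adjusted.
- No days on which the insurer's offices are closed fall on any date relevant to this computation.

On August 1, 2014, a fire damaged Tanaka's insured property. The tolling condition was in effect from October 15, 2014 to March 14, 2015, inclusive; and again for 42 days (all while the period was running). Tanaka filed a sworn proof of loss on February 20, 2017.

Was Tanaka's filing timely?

No

2 years after August 1, 2014 is August 1, 2016.
From October 15, 2014 through March 14, 2015 inclusive is 151 days; tolling adds 151 days: August 1, 2016 + 151 days = December 30, 2016.
Tolling adds 42 days: December 30, 2016 + 42 days = February 10, 2017.
February 10, 2017 is a Friday and not a day on which the insurer's offices are closed, so no extension applies.
The deadline is February 10, 2017; the filing on February 20, 2017 is after that date.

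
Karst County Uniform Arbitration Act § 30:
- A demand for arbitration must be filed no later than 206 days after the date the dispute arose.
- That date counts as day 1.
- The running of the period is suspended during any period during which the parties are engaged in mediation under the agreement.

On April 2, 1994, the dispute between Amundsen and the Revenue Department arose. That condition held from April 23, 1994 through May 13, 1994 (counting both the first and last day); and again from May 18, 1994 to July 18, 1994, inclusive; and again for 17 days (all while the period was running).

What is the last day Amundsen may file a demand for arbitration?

February 1, 1995

Counting April 2, 1994 as day 1, day 206 is October 24, 1994.
From April 23, 1994 through May 13, 1994 inclusive is 21 days; tolling adds 21 days: October 24, 1994 + 21 days = November 14, 1994.
From May 18, 1994 through July 18, 1994 inclusive is 62 days; tolling adds 62 days: November 14, 1994 + 62 days = January 15, 1995.
Tolling adds 17 days: January 15, 1995 + 17 days = February 1, 1995.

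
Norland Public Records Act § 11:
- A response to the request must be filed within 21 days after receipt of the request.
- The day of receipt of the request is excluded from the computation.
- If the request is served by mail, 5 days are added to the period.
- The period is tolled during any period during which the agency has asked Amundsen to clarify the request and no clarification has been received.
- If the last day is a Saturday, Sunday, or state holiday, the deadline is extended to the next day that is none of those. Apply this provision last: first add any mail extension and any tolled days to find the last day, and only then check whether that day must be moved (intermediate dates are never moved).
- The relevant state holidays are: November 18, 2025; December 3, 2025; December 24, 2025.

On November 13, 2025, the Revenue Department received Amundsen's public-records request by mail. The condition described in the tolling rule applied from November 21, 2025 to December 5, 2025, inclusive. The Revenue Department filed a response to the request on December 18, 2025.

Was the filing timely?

21 days after November 13, 2025 is December 4, 2025.
Service was by mail, adding 5 days: December 4, 2025 + 5 days = December 9, 2025.
From November 21, 2025 through December 5, 2025 inclusive is 15 days; tolling adds 15 days: December 9, 2025 + 15 days = December 24, 2025.
December 24, 2025 is a listed holiday. The next qualifying day is December 25, 2025.
The deadline is December 25, 2025; the filing on December 18, 2025 is on or before that date.

Yes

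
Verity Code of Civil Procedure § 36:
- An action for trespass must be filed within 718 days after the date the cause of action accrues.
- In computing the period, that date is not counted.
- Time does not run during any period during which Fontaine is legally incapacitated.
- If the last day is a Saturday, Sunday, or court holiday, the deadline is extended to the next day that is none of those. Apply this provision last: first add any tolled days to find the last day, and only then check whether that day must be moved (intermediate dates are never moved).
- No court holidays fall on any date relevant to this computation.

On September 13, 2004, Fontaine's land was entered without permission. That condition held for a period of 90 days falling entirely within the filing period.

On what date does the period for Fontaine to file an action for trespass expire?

November 30, 2006

718 days after September 13, 2004 is September 1, 2006.
Tolling adds 90 days: September 1, 2006 + 90 days = November 30, 2006.
November 30, 2006 is a Thursday and not a court holiday, so no extension applies.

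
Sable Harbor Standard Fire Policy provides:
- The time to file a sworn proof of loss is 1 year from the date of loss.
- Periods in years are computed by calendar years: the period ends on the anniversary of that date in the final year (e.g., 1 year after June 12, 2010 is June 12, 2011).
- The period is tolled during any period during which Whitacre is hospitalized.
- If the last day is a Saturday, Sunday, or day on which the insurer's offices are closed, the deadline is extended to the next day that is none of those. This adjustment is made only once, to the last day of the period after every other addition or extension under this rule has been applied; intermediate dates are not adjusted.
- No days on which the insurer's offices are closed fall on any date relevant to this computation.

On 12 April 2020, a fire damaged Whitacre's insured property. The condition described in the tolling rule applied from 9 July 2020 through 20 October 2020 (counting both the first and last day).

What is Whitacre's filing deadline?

1 year after 12 April 2020 is April 12, 2021.
From July 9, 2020 through October 20, 2020 inclusive is 104 days; tolling adds 104 days: April 12, 2021 + 104 days = July 25, 2021.
July 25, 2021 is Sunday. The next qualifying day is July 26, 2021.

July 26, 2021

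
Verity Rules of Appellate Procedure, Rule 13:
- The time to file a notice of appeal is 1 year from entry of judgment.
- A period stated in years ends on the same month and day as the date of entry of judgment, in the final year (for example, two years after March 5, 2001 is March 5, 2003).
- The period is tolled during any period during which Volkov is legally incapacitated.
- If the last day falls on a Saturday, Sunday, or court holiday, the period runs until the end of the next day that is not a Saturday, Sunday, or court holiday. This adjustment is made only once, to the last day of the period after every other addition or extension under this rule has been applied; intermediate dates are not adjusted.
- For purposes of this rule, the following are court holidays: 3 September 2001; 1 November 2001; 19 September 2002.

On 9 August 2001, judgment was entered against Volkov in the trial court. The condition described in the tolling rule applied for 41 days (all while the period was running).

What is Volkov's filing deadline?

September 20, 2002

1 year after 9 August 2001 is August 9, 2002.
Tolling adds 41 days: August 9, 2002 + 41 days = September 19, 2002.
September 19, 2002 is a listed holiday. The next qualifying day is September 20, 2002.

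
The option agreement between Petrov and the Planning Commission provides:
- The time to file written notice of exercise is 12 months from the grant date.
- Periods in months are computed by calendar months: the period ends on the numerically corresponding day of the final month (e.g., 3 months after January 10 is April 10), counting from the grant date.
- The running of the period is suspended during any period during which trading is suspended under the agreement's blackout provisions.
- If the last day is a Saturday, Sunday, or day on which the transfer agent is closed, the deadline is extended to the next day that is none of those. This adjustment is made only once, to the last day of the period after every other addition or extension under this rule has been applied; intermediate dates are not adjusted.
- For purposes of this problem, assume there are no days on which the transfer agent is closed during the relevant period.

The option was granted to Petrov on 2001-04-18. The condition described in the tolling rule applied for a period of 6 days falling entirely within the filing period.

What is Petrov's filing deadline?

12 months after 2001-04-18 is April 18, 2002.
Tolling adds 6 days: April 18, 2002 + 6 days = April 24, 2002.
April 24, 2002 is a Wednesday and not a day on which the transfer agent is closed, so no extension applies.

April 24, 2002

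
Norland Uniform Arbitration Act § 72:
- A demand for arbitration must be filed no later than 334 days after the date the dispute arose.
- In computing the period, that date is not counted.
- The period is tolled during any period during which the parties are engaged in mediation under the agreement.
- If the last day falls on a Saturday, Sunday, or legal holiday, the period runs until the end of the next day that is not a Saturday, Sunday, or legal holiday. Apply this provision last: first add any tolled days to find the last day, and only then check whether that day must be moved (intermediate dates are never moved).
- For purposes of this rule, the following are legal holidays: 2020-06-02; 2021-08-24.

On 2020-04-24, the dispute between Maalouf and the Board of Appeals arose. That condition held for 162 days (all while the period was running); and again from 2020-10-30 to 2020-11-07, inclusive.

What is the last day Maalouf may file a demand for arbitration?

334 days after 2020-04-24 is March 24, 2021.
Tolling adds 162 days: March 24, 2021 + 162 days = September 2, 2021.
From October 30, 2020 through November 7, 2020 inclusive is 9 days; tolling adds 9 days: September 2, 2021 + 9 days = September 11, 2021.
September 11, 2021 is Saturday; September 12, 2021 is Sunday. The next qualifying day is September 13, 2021.

September 13, 2021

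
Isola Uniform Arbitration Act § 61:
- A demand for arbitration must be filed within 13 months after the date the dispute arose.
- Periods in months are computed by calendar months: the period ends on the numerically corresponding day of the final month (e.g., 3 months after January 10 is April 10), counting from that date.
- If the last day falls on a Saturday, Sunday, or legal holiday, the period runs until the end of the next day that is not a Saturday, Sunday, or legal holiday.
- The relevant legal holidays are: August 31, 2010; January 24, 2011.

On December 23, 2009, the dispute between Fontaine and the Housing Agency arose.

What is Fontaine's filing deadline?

13 months after December 23, 2009 is January 23, 2011.
January 23, 2011 is Sunday; January 24, 2011 is a listed holiday. The next qualifying day is January 25, 2011.

January 25, 2011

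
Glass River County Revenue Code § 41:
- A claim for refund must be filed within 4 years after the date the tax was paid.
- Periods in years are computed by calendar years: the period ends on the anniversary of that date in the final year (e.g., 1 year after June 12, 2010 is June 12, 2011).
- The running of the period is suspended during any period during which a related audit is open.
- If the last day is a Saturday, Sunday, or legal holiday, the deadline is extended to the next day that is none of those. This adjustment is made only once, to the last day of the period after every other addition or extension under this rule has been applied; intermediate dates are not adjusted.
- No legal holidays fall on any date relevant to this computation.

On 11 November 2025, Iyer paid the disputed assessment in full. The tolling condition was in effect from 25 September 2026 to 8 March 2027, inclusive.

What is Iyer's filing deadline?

4 years after 11 November 2025 is November 11, 2029.
From September 25, 2026 through March 8, 2027 inclusive is 165 days; tolling adds 165 days: November 11, 2029 + 165 days = April 25, 2030.
April 25, 2030 is a Thursday and not a legal holiday, so no extension applies.

April 25, 2030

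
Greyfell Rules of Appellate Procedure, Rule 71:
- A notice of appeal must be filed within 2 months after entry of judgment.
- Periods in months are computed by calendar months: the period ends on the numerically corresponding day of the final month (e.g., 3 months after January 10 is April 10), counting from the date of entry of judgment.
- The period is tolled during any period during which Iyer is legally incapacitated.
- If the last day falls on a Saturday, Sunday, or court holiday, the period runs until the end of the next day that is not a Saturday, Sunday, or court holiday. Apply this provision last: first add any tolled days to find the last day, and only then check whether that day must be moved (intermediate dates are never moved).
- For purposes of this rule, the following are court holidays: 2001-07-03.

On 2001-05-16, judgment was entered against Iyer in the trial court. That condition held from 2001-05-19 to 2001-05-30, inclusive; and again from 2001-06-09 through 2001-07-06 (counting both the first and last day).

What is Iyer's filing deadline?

August 27, 2001

2 months after 2001-05-16 is July 16, 2001.
From May 19, 2001 through May 30, 2001 inclusive is 12 days; tolling adds 12 days: July 16, 2001 + 12 days = July 28, 2001.
From June 9, 2001 through July 6, 2001 inclusive is 28 days; tolling adds 28 days: July 28, 2001 + 28 days = August 25, 2001.
August 25, 2001 is Saturday; August 26, 2001 is Sunday. The next qualifying day is August 27, 2001.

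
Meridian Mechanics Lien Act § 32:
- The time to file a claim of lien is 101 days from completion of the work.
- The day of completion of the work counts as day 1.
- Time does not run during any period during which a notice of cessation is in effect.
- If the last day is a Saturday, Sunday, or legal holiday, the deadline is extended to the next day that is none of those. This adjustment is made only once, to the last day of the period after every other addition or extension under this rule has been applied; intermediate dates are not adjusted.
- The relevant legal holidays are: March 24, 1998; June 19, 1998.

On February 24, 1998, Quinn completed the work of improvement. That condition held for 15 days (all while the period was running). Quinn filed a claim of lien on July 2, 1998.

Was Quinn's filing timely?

Counting February 24, 1998 as day 1, day 101 is June 4, 1998.
Tolling adds 15 days: June 4, 1998 + 15 days = June 19, 1998.
June 19, 1998 is a listed holiday; June 20, 1998 is Saturday; June 21, 1998 is Sunday. The next qualifying day is June 22, 1998.
The deadline is June 22, 1998; the filing on July 2, 1998 is after that date.

No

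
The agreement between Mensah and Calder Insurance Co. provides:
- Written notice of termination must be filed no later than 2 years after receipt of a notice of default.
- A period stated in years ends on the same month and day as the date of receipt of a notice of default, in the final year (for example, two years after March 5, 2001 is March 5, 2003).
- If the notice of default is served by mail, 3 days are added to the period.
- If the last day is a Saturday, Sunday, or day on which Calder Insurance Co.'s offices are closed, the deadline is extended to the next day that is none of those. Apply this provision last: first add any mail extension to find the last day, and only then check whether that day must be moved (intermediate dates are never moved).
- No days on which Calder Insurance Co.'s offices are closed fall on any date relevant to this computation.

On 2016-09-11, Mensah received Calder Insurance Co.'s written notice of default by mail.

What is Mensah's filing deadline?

2 years after 2016-09-11 is September 11, 2018.
Service was by mail, adding 3 days: September 11, 2018 + 3 days = September 14, 2018.
September 14, 2018 is a Friday and not a day on which Calder Insurance Co.'s offices are closed, so no extension applies.

September 14, 2018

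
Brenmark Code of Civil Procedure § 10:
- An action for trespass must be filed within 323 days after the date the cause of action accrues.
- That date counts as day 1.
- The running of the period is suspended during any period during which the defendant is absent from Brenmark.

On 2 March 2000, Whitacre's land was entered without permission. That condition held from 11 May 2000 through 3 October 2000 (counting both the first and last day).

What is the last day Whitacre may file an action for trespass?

June 13, 2001

Counting 2 March 2000 as day 1, day 323 is January 18, 2001.
From May 11, 2000 through October 3, 2000 inclusive is 146 days; tolling adds 146 days: January 18, 2001 + 146 days = June 13, 2001.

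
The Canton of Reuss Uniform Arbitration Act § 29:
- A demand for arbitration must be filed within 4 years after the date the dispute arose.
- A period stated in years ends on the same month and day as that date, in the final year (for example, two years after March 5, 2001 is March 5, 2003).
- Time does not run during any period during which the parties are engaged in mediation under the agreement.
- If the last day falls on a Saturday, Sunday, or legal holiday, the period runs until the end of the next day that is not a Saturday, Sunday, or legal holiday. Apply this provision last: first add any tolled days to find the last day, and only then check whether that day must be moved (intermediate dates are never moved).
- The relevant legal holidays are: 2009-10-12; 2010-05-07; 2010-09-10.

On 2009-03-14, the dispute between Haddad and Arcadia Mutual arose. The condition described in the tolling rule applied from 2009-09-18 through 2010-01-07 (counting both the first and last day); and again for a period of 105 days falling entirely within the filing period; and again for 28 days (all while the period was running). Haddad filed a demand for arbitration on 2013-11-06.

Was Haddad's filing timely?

Yes

4 years after 2009-03-14 is March 14, 2013.
From September 18, 2009 through January 7, 2010 inclusive is 112 days; tolling adds 112 days: March 14, 2013 + 112 days = July 4, 2013.
Tolling adds 105 days: July 4, 2013 + 105 days = October 17, 2013.
Tolling adds 28 days: October 17, 2013 + 28 days = November 14, 2013.
November 14, 2013 is a Thursday and not a legal holiday, so no extension applies.
The deadline is November 14, 2013; the filing on November 6, 2013 is on or before that date.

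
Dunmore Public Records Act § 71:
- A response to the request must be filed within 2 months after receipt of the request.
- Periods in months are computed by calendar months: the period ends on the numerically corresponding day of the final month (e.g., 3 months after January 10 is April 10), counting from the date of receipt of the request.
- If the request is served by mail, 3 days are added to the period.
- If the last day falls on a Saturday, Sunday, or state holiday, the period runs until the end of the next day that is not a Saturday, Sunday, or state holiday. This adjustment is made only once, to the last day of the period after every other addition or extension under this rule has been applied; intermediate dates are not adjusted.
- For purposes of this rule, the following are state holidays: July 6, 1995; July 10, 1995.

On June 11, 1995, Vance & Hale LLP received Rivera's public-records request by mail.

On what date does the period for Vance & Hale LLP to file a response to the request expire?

August 14, 1995

2 months after June 11, 1995 is August 11, 1995.
Service was by mail, adding 3 days: August 11, 1995 + 3 days = August 14, 1995.
August 14, 1995 is a Monday and not a state holiday, so no extension applies.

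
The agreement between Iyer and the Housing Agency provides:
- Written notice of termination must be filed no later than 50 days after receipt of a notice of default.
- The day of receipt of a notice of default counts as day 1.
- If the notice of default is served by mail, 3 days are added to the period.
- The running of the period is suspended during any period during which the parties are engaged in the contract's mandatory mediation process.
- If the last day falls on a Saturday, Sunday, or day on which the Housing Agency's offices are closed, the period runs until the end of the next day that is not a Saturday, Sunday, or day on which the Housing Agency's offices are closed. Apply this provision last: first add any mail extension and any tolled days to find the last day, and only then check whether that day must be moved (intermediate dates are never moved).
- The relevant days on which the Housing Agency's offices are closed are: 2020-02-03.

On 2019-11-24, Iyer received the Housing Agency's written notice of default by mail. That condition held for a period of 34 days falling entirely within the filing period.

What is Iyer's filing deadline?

Counting 2019-11-24 as day 1, day 50 is January 12, 2020.
Service was by mail, adding 3 days: January 12, 2020 + 3 days = January 15, 2020.
Tolling adds 34 days: January 15, 2020 + 34 days = February 18, 2020.
February 18, 2020 is a Tuesday and not a day on which the Housing Agency's offices are closed, so no extension applies.

February 18, 2020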